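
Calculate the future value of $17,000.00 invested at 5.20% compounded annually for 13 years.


Compound interest formula: A = P(1 + r/n)^(nt)
A = $17,000.00 × (1 + 0.052/1)^(1 × 13)
Growth factor: (1 + 0.052/1)^13 = 1.932879
A = $17,000.00 × 1.932879
A = $32,858.94

A = P(1 + r/n)^(nt) = $32,858.94


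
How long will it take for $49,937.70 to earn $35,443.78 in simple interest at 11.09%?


Rearrange the simple interest formula for t:
I = P × r × t  ⇒  t = I / (P × r)
t = $35,443.78 / ($49,937.70 × 0.1109)
t = 6.4

t = I/(P×r) = 6.4 years


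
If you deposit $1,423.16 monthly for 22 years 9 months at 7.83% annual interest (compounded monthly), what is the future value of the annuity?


Future value of an ordinary annuity: FV = PMT × ((1 + r)^n − 1) / r
Monthly rate r = 0.0783/12 = 0.006525, n = 273
FV = $1,423.16 × ((1 + 0.0783/12)^273 − 1) / (0.0783/12)
FV = $1,423.16 × 751.488091
FV = $1,069,487.79

FV = PMT × ((1+r)^n - 1)/r = $1,069,487.79


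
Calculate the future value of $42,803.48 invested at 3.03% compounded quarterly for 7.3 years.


Compound interest formula: A = P(1 + r/n)^(nt)
A = $42,803.48 × (1 + 0.0303/4)^(4 × 7.3)
Growth factor: (1 + 0.0303/4)^29.2 = 1.246521
A = $42,803.48 × 1.246521
A = $53,355.44

A = P(1 + r/n)^(nt) = $53,355.44


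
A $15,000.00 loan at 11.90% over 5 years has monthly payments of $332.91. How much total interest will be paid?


Total paid over the life of the loan = PMT × n.
Total paid = $332.91 × 60 = $19,974.60
Total interest = total paid − principal = $19,974.60 − $15,000.00 = $4,974.60

Total interest = (PMT × n) - PV = $4,974.60


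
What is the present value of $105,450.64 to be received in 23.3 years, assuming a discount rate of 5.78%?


Present value formula: PV = FV / (1 + r)^t
PV = $105,450.64 / (1 + 0.0578)^23.3
PV = $105,450.64 / 3.703420
PV = $28,473.85

PV = FV / (1 + r)^t = $28,473.85


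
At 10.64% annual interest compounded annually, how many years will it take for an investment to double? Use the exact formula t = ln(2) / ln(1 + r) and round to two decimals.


Doubling condition: (1 + r)^t = 2
Take ln of both sides: t × ln(1 + r) = ln(2)
t = ln(2) / ln(1 + r)
t = 0.693147 / 0.101112
t = 6.86

t = ln(2) / ln(1 + r) = 6.86 years


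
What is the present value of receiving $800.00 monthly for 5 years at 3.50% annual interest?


Present value of an ordinary annuity: PV = PMT × (1 − (1 + r)^(−n)) / r
Monthly rate r = 0.035/12 ≈ 0.00291667, n = 60
PV = $800.00 × (1 − (1 + 0.035/12)^(−60)) / (0.035/12)
PV = $800.00 × 54.969988
PV = $43,975.99

PV = PMT × (1-(1+r)^(-n))/r = $43,975.99


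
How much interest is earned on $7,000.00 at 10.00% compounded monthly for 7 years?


Compound interest earned = final amount − principal.
A = P(1 + r/n)^(nt) = $7,000.00 × (1 + 0.1/12)^(12 × 7) = $14,055.44
Interest = A − P = $14,055.44 − $7,000.00 = $7,055.44

Interest = A - P = $7,055.44


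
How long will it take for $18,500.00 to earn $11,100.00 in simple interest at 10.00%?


Rearrange the simple interest formula for t:
I = P × r × t  ⇒  t = I / (P × r)
t = $11,100.00 / ($18,500.00 × 0.1)
t = 6

t = I/(P×r) = 6 years


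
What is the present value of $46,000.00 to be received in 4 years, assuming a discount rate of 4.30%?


Present value formula: PV = FV / (1 + r)^t
PV = $46,000.00 / (1 + 0.043)^4
PV = $46,000.00 / 1.1834154
PV = $38,870.54

PV = FV / (1 + r)^t = $38,870.54


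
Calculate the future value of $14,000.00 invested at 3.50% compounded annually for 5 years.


Compound interest formula: A = P(1 + r/n)^(nt)
A = $14,000.00 × (1 + 0.035/1)^(1 × 5)
Growth factor: (1 + 0.035/1)^5 = 1.1876863
A = $14,000.00 × 1.1876863
A = $16,627.61

A = P(1 + r/n)^(nt) = $16,627.61


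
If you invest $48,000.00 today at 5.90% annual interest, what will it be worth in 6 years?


Future value formula: FV = PV × (1 + r)^t
FV = $48,000.00 × (1 + 0.059)^6
FV = $48,000.00 × 1.4105087
FV = $67,704.42

FV = PV × (1 + r)^t = $67,704.42


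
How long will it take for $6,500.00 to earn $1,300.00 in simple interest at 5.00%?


Rearrange the simple interest formula for t:
I = P × r × t  ⇒  t = I / (P × r)
t = $1,300.00 / ($6,500.00 × 0.05)
t = 4

t = I/(P×r) = 4 years


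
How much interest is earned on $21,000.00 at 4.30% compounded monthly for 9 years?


Compound interest earned = final amount − principal.
A = P(1 + r/n)^(nt) = $21,000.00 × (1 + 0.043/12)^(12 × 9) = $30,902.30
Interest = A − P = $30,902.30 − $21,000.00 = $9,902.30

Interest = A - P = $9,902.30


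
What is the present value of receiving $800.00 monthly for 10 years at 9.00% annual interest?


Present value of an ordinary annuity: PV = PMT × (1 − (1 + r)^(−n)) / r
Monthly rate r = 0.09/12 = 0.0075, n = 120
PV = $800.00 × (1 − (1 + 0.09/12)^(−120)) / (0.09/12)
PV = $800.00 × 78.941693
PV = $63,153.35

PV = PMT × (1-(1+r)^(-n))/r = $63,153.35


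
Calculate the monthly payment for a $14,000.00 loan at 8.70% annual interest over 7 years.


Loan payment formula: PMT = PV × r / (1 − (1 + r)^(−n))
Monthly rate r = 0.087/12 = 0.00725, n = 84 months
Denominator: 1 − (1 + 0.087/12)^(−84) = 0.454909
PMT = $14,000.00 × (0.087/12) / 0.454909
PMT = $223.12 per month

PMT = PV × r / (1-(1+r)^(-n)) = $223.12/month


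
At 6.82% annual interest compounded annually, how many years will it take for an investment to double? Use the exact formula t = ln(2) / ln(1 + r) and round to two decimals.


Doubling condition: (1 + r)^t = 2
Take ln of both sides: t × ln(1 + r) = ln(2)
t = ln(2) / ln(1 + r)
t = 0.693147 / 0.065975
t = 10.51

t = ln(2) / ln(1 + r) = 10.51 years


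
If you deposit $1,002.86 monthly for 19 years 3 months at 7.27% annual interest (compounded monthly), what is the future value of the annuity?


Future value of an ordinary annuity: FV = PMT × ((1 + r)^n − 1) / r
Monthly rate r = 0.0727/12 ≈ 0.00605833, n = 231
FV = $1,002.86 × ((1 + 0.0727/12)^231 − 1) / (0.0727/12)
FV = $1,002.86 × 501.127056
FV = $502,560.28

FV = PMT × ((1+r)^n - 1)/r = $502,560.28


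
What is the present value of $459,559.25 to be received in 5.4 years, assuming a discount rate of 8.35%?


Present value formula: PV = FV / (1 + r)^t
PV = $459,559.25 / (1 + 0.0835)^5.4
PV = $459,559.25 / 1.54197078
PV = $298,033.70

PV = FV / (1 + r)^t = $298,033.70


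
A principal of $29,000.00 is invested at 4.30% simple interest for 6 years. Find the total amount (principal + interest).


Total amount formula: A = P(1 + rt) = P + P·r·t
Interest: I = P × r × t = $29,000.00 × 0.043 × 6 = $7,482.00
A = P + I = $29,000.00 + $7,482.00 = $36,482.00

A = P + I = P(1 + rt) = $36,482.00


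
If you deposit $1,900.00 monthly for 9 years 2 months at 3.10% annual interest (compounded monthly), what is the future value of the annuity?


Future value of an ordinary annuity: FV = PMT × ((1 + r)^n − 1) / r
Monthly rate r = 0.031/12 ≈ 0.00258333, n = 110
FV = $1,900.00 × ((1 + 0.031/12)^110 − 1) / (0.031/12)
FV = $1,900.00 × 127.032620
FV = $241,361.98

FV = PMT × ((1+r)^n - 1)/r = $241,361.98


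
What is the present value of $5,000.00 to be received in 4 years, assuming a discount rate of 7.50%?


Present value formula: PV = FV / (1 + r)^t
PV = $5,000.00 / (1 + 0.075)^4
PV = $5,000.00 / 1.335469
PV = $3,744.00

PV = FV / (1 + r)^t = $3,744.00


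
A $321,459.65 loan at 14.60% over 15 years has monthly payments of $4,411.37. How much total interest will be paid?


Total paid over the life of the loan = PMT × n.
Total paid = $4,411.37 × 180 = $794,046.60
Total interest = total paid − principal = $794,046.60 − $321,459.65 = $472,586.95

Total interest = (PMT × n) - PV = $472,586.95


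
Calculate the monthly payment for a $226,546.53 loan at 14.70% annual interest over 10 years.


Loan payment formula: PMT = PV × r / (1 − (1 + r)^(−n))
Monthly rate r = 0.147/12 = 0.01225, n = 120 months
Denominator: 1 − (1 + 0.147/12)^(−120) = 0.768012
PMT = $226,546.53 × (0.147/12) / 0.768012
PMT = $3,613.48 per month

PMT = PV × r / (1-(1+r)^(-n)) = $3,613.48/month


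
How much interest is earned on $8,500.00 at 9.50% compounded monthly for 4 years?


Compound interest earned = final amount − principal.
A = P(1 + r/n)^(nt) = $8,500.00 × (1 + 0.095/12)^(12 × 4) = $12,410.84
Interest = A − P = $12,410.84 − $8,500.00 = $3,910.84

Interest = A - P = $3,910.84


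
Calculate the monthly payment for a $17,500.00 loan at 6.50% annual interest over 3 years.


Loan payment formula: PMT = PV × r / (1 − (1 + r)^(−n))
Monthly rate r = 0.065/12 ≈ 0.00541667, n = 36 months
Denominator: 1 − (1 + 0.065/12)^(−36) = 0.176732
PMT = $17,500.00 × (0.065/12) / 0.176732
PMT = $536.36 per month

PMT = PV × r / (1-(1+r)^(-n)) = $536.36/month


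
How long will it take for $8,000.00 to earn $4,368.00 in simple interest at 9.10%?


Rearrange the simple interest formula for t:
I = P × r × t  ⇒  t = I / (P × r)
t = $4,368.00 / ($8,000.00 × 0.091)
t = 6

t = I/(P×r) = 6 years


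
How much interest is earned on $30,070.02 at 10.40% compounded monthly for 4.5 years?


Compound interest earned = final amount − principal.
A = P(1 + r/n)^(nt) = $30,070.02 × (1 + 0.104/12)^(12 × 4.5) = $47,919.01
Interest = A − P = $47,919.01 − $30,070.02 = $17,848.99

Interest = A - P = $17,848.99


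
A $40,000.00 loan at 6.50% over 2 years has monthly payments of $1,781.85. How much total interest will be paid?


Total paid over the life of the loan = PMT × n.
Total paid = $1,781.85 × 24 = $42,764.40
Total interest = total paid − principal = $42,764.40 − $40,000.00 = $2,764.40

Total interest = (PMT × n) - PV = $2,764.40


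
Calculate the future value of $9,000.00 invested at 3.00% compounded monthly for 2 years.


Compound interest formula: A = P(1 + r/n)^(nt)
A = $9,000.00 × (1 + 0.03/12)^(12 × 2)
Growth factor: (1 + 0.03/12)^24 = 1.061757
A = $9,000.00 × 1.061757
A = $9,555.81

A = P(1 + r/n)^(nt) = $9,555.81


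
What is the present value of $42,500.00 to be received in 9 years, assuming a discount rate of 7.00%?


Present value formula: PV = FV / (1 + r)^t
PV = $42,500.00 / (1 + 0.07)^9
PV = $42,500.00 / 1.8384592
PV = $23,117.18

PV = FV / (1 + r)^t = $23,117.18


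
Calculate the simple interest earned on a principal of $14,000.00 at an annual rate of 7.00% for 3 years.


Simple interest formula: I = P × r × t
I = $14,000.00 × 0.07 × 3
I = $2,940.00

I = P × r × t = $2,940.00


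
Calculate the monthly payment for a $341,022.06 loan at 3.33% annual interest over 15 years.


Loan payment formula: PMT = PV × r / (1 − (1 + r)^(−n))
Monthly rate r = 0.0333/12 = 0.002775, n = 180 months
Denominator: 1 − (1 + 0.0333/12)^(−180) = 0.392746
PMT = $341,022.06 × (0.0333/12) / 0.392746
PMT = $2,409.54 per month

PMT = PV × r / (1-(1+r)^(-n)) = $2,409.54/month


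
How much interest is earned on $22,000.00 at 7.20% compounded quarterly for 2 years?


Compound interest earned = final amount − principal.
A = P(1 + r/n)^(nt) = $22,000.00 × (1 + 0.072/4)^(4 × 2) = $25,374.93
Interest = A − P = $25,374.93 − $22,000.00 = $3,374.93

Interest = A - P = $3,374.93


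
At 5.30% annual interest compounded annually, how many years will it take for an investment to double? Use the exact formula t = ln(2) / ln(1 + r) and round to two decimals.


Doubling condition: (1 + r)^t = 2
Take ln of both sides: t × ln(1 + r) = ln(2)
t = ln(2) / ln(1 + r)
t = 0.693147 / 0.051643
t = 13.42

t = ln(2) / ln(1 + r) = 13.42 years


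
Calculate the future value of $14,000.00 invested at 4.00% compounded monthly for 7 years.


Compound interest formula: A = P(1 + r/n)^(nt)
A = $14,000.00 × (1 + 0.04/12)^(12 × 7)
Growth factor: (1 + 0.04/12)^84 = 1.3225139
A = $14,000.00 × 1.3225139
A = $18,515.19

A = P(1 + r/n)^(nt) = $18,515.19


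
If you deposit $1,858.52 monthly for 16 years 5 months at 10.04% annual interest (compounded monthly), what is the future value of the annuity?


Future value of an ordinary annuity: FV = PMT × ((1 + r)^n − 1) / r
Monthly rate r = 0.1004/12 ≈ 0.00836667, n = 197
FV = $1,858.52 × ((1 + 0.1004/12)^197 − 1) / (0.1004/12)
FV = $1,858.52 × 497.482494
FV = $924,581.16

FV = PMT × ((1+r)^n - 1)/r = $924,581.16


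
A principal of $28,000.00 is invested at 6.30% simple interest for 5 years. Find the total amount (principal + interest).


Total amount formula: A = P(1 + rt) = P + P·r·t
Interest: I = P × r × t = $28,000.00 × 0.063 × 5 = $8,820.00
A = P + I = $28,000.00 + $8,820.00 = $36,820.00

A = P + I = P(1 + rt) = $36,820.00


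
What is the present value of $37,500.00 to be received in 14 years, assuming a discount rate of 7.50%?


Present value formula: PV = FV / (1 + r)^t
PV = $37,500.00 / (1 + 0.075)^14
PV = $37,500.00 / 2.752444
PV = $13,624.26

PV = FV / (1 + r)^t = $13,624.26


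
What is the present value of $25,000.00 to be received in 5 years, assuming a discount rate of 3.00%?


Present value formula: PV = FV / (1 + r)^t
PV = $25,000.00 / (1 + 0.03)^5
PV = $25,000.00 / 1.159274
PV = $21,565.22

PV = FV / (1 + r)^t = $21,565.22


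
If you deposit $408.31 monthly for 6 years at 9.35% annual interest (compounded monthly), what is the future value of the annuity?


Future value of an ordinary annuity: FV = PMT × ((1 + r)^n − 1) / r
Monthly rate r = 0.0935/12 ≈ 0.00779167, n = 72
FV = $408.31 × ((1 + 0.0935/12)^72 − 1) / (0.0935/12)
FV = $408.31 × 96.079307
FV = $39,230.14

FV = PMT × ((1+r)^n - 1)/r = $39,230.14


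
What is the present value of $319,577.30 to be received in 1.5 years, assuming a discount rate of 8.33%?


Present value formula: PV = FV / (1 + r)^t
PV = $319,577.30 / (1 + 0.0833)^1.5
PV = $319,577.30 / 1.12751704
PV = $283,434.56

PV = FV / (1 + r)^t = $283,434.56


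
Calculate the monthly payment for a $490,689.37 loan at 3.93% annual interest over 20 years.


Loan payment formula: PMT = PV × r / (1 − (1 + r)^(−n))
Monthly rate r = 0.0393/12 = 0.003275, n = 240 months
Denominator: 1 − (1 + 0.0393/12)^(−240) = 0.543751
PMT = $490,689.37 × (0.0393/12) / 0.543751
PMT = $2,955.41 per month

PMT = PV × r / (1-(1+r)^(-n)) = $2,955.41/month


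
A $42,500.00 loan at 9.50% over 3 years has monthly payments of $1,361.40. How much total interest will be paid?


Total paid over the life of the loan = PMT × n.
Total paid = $1,361.40 × 36 = $49,010.40
Total interest = total paid − principal = $49,010.40 − $42,500.00 = $6,510.40

Total interest = (PMT × n) - PV = $6,510.40


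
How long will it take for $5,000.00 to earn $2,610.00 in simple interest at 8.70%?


Rearrange the simple interest formula for t:
I = P × r × t  ⇒  t = I / (P × r)
t = $2,610.00 / ($5,000.00 × 0.087)
t = 6

t = I/(P×r) = 6 years


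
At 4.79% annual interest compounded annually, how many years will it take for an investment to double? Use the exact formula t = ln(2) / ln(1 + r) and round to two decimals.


Doubling condition: (1 + r)^t = 2
Take ln of both sides: t × ln(1 + r) = ln(2)
t = ln(2) / ln(1 + r)
t = 0.693147 / 0.046788
t = 14.81

t = ln(2) / ln(1 + r) = 14.81 years


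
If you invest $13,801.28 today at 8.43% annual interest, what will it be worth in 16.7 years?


Future value formula: FV = PV × (1 + r)^t
FV = $13,801.28 × (1 + 0.0843)^16.7
FV = $13,801.28 × 3.863634
FV = $53,323.09

FV = PV × (1 + r)^t = $53,323.09


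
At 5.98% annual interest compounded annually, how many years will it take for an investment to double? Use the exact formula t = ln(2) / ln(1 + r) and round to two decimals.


Doubling condition: (1 + r)^t = 2
Take ln of both sides: t × ln(1 + r) = ln(2)
t = ln(2) / ln(1 + r)
t = 0.693147 / 0.058080
t = 11.93

t = ln(2) / ln(1 + r) = 11.93 years


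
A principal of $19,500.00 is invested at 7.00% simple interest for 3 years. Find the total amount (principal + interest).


Total amount formula: A = P(1 + rt) = P + P·r·t
Interest: I = P × r × t = $19,500.00 × 0.07 × 3 = $4,095.00
A = P + I = $19,500.00 + $4,095.00 = $23,595.00

A = P + I = P(1 + rt) = $23,595.00


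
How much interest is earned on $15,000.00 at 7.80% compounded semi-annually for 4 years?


Compound interest earned = final amount − principal.
A = P(1 + r/n)^(nt) = $15,000.00 × (1 + 0.078/2)^(2 × 4) = $20,371.15
Interest = A − P = $20,371.15 − $15,000.00 = $5,371.15

Interest = A - P = $5,371.15


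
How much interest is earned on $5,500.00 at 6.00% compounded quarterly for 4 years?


Compound interest earned = final amount − principal.
A = P(1 + r/n)^(nt) = $5,500.00 × (1 + 0.06/4)^(4 × 4) = $6,979.42
Interest = A − P = $6,979.42 − $5,500.00 = $1,479.42

Interest = A - P = $1,479.42


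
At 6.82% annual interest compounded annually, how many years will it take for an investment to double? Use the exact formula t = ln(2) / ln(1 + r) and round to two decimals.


Doubling condition: (1 + r)^t = 2
Take ln of both sides: t × ln(1 + r) = ln(2)
t = ln(2) / ln(1 + r)
t = 0.693147 / 0.065975
t = 10.51

t = ln(2) / ln(1 + r) = 10.51 years


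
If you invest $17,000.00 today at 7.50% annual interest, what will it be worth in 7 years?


Future value formula: FV = PV × (1 + r)^t
FV = $17,000.00 × (1 + 0.075)^7
FV = $17,000.00 × 1.65904914
FV = $28,203.84

FV = PV × (1 + r)^t = $28,203.84


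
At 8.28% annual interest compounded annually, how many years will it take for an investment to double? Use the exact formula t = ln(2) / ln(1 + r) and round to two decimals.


Doubling condition: (1 + r)^t = 2
Take ln of both sides: t × ln(1 + r) = ln(2)
t = ln(2) / ln(1 + r)
t = 0.693147 / 0.079550
t = 8.71

t = ln(2) / ln(1 + r) = 8.71 years


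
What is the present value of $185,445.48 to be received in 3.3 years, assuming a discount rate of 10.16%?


Present value formula: PV = FV / (1 + r)^t
PV = $185,445.48 / (1 + 0.1016)^3.3
PV = $185,445.48 / 1.3761918
PV = $134,752.64

PV = FV / (1 + r)^t = $134,752.64


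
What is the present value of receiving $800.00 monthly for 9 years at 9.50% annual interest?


Present value of an ordinary annuity: PV = PMT × (1 − (1 + r)^(−n)) / r
Monthly rate r = 0.095/12 ≈ 0.00791667, n = 108
PV = $800.00 × (1 − (1 + 0.095/12)^(−108)) / (0.095/12)
PV = $800.00 × 72.414648
PV = $57,931.72

PV = PMT × (1-(1+r)^(-n))/r = $57,931.72


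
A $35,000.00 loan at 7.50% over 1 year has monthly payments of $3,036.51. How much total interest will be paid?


Total paid over the life of the loan = PMT × n.
Total paid = $3,036.51 × 12 = $36,438.12
Total interest = total paid − principal = $36,438.12 − $35,000.00 = $1,438.12

Total interest = (PMT × n) - PV = $1,438.12


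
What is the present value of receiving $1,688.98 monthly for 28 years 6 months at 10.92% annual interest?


Present value of an ordinary annuity: PV = PMT × (1 − (1 + r)^(−n)) / r
Monthly rate r = 0.1092/12 = 0.0091, n = 342
PV = $1,688.98 × (1 − (1 + 0.1092/12)^(−342)) / (0.1092/12)
PV = $1,688.98 × 104.930356
PV = $177,225.27

PV = PMT × (1-(1+r)^(-n))/r = $177,225.27


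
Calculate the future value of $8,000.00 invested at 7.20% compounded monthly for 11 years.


Compound interest formula: A = P(1 + r/n)^(nt)
A = $8,000.00 × (1 + 0.072/12)^(12 × 11)
Growth factor: (1 + 0.072/12)^132 = 2.202589
A = $8,000.00 × 2.202589
A = $17,620.71

A = P(1 + r/n)^(nt) = $17,620.71


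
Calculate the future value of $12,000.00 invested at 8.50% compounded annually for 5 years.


Compound interest formula: A = P(1 + r/n)^(nt)
A = $12,000.00 × (1 + 0.085/1)^(1 × 5)
Growth factor: (1 + 0.085/1)^5 = 1.503657
A = $12,000.00 × 1.503657
A = $18,043.88

A = P(1 + r/n)^(nt) = $18,043.88


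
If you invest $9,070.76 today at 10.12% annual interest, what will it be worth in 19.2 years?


Future value formula: FV = PV × (1 + r)^t
FV = $9,070.76 × (1 + 0.1012)^19.2
FV = $9,070.76 × 6.365479
FV = $57,739.73

FV = PV × (1 + r)^t = $57,739.73


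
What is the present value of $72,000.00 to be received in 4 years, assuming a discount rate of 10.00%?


Present value formula: PV = FV / (1 + r)^t
PV = $72,000.00 / (1 + 0.1)^4
PV = $72,000.00 / 1.464100
PV = $49,176.97

PV = FV / (1 + r)^t = $49,176.97


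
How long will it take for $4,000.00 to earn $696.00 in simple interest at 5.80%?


Rearrange the simple interest formula for t:
I = P × r × t  ⇒  t = I / (P × r)
t = $696.00 / ($4,000.00 × 0.058)
t = 3

t = I/(P×r) = 3 years


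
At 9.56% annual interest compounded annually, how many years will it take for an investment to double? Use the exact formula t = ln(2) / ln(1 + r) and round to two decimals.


Doubling condition: (1 + r)^t = 2
Take ln of both sides: t × ln(1 + r) = ln(2)
t = ln(2) / ln(1 + r)
t = 0.693147 / 0.091302
t = 7.59

t = ln(2) / ln(1 + r) = 7.59 years


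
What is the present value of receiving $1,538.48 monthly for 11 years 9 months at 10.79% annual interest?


Present value of an ordinary annuity: PV = PMT × (1 − (1 + r)^(−n)) / r
Monthly rate r = 0.1079/12 ≈ 0.00899167, n = 141
PV = $1,538.48 × (1 − (1 + 0.1079/12)^(−141)) / (0.1079/12)
PV = $1,538.48 × 79.735799
PV = $122,671.93

PV = PMT × (1-(1+r)^(-n))/r = $122,671.93


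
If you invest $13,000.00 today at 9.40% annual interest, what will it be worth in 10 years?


Future value formula: FV = PV × (1 + r)^t
FV = $13,000.00 × (1 + 0.094)^10
FV = $13,000.00 × 2.4556882
FV = $31,923.95

FV = PV × (1 + r)^t = $31,923.95


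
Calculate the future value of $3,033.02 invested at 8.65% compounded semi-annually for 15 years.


Compound interest formula: A = P(1 + r/n)^(nt)
A = $3,033.02 × (1 + 0.0865/2)^(2 × 15)
Growth factor: (1 + 0.0865/2)^30 = 3.561655
A = $3,033.02 × 3.561655
A = $10,802.57

A = P(1 + r/n)^(nt) = $10,802.57


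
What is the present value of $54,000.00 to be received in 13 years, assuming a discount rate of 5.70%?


Present value formula: PV = FV / (1 + r)^t
PV = $54,000.00 / (1 + 0.057)^13
PV = $54,000.00 / 2.0557715
PV = $26,267.51

PV = FV / (1 + r)^t = $26,267.51


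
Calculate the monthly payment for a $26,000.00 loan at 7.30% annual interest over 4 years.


Loan payment formula: PMT = PV × r / (1 − (1 + r)^(−n))
Monthly rate r = 0.073/12 ≈ 0.00608333, n = 48 months
Denominator: 1 − (1 + 0.073/12)^(−48) = 0.252571
PMT = $26,000.00 × (0.073/12) / 0.252571
PMT = $626.23 per month

PMT = PV × r / (1-(1+r)^(-n)) = $626.23/month


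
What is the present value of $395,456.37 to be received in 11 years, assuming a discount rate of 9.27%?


Present value formula: PV = FV / (1 + r)^t
PV = $395,456.37 / (1 + 0.0927)^11
PV = $395,456.37 / 2.6516144
PV = $149,137.96

PV = FV / (1 + r)^t = $149,137.96


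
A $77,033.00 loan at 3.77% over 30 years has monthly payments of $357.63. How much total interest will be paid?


Total paid over the life of the loan = PMT × n.
Total paid = $357.63 × 360 = $128,746.80
Total interest = total paid − principal = $128,746.80 − $77,033.00 = $51,713.80

Total interest = (PMT × n) - PV = $51,713.80


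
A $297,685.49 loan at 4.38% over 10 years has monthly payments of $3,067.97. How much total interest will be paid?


Total paid over the life of the loan = PMT × n.
Total paid = $3,067.97 × 120 = $368,156.40
Total interest = total paid − principal = $368,156.40 − $297,685.49 = $70,470.91

Total interest = (PMT × n) - PV = $70,470.91


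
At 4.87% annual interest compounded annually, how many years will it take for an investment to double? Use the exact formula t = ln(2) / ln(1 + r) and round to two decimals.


Doubling condition: (1 + r)^t = 2
Take ln of both sides: t × ln(1 + r) = ln(2)
t = ln(2) / ln(1 + r)
t = 0.693147 / 0.047551
t = 14.58

t = ln(2) / ln(1 + r) = 14.58 years


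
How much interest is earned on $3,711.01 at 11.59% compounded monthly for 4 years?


Compound interest earned = final amount − principal.
A = P(1 + r/n)^(nt) = $3,711.01 × (1 + 0.1159/12)^(12 × 4) = $5,886.61
Interest = A − P = $5,886.61 − $3,711.01 = $2,175.60

Interest = A - P = $2,175.60


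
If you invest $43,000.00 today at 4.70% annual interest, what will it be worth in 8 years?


Future value formula: FV = PV × (1 + r)^t
FV = $43,000.00 × (1 + 0.047)^8
FV = $43,000.00 × 1.444021
FV = $62,092.90

FV = PV × (1 + r)^t = $62,092.90


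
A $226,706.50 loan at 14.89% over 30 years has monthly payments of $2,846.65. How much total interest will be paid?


Total paid over the life of the loan = PMT × n.
Total paid = $2,846.65 × 360 = $1,024,794.00
Total interest = total paid − principal = $1,024,794.00 − $226,706.50 = $798,087.50

Total interest = (PMT × n) - PV = $798,087.50


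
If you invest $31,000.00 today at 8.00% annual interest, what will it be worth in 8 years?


Future value formula: FV = PV × (1 + r)^t
FV = $31,000.00 × (1 + 0.08)^8
FV = $31,000.00 × 1.8509302
FV = $57,378.84

FV = PV × (1 + r)^t = $57,378.84


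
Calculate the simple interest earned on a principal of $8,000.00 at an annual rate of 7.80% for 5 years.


Simple interest formula: I = P × r × t
I = $8,000.00 × 0.078 × 5
I = $3,120.00

I = P × r × t = $3,120.00


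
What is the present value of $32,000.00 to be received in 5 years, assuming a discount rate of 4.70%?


Present value formula: PV = FV / (1 + r)^t
PV = $32,000.00 / (1 + 0.047)^5
PV = $32,000.00 / 1.258153
PV = $25,434.11

PV = FV / (1 + r)^t = $25,434.11


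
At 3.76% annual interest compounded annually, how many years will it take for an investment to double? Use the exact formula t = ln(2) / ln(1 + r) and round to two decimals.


Doubling condition: (1 + r)^t = 2
Take ln of both sides: t × ln(1 + r) = ln(2)
t = ln(2) / ln(1 + r)
t = 0.693147 / 0.036910
t = 18.78

t = ln(2) / ln(1 + r) = 18.78 years


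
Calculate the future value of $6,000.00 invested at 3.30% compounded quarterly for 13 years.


Compound interest formula: A = P(1 + r/n)^(nt)
A = $6,000.00 × (1 + 0.033/4)^(4 × 13)
Growth factor: (1 + 0.033/4)^52 = 1.5330206
A = $6,000.00 × 1.5330206
A = $9,198.12

A = P(1 + r/n)^(nt) = $9,198.12


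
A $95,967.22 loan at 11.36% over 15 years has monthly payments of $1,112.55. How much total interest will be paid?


Total paid over the life of the loan = PMT × n.
Total paid = $1,112.55 × 180 = $200,259.00
Total interest = total paid − principal = $200,259.00 − $95,967.22 = $104,291.78

Total interest = (PMT × n) - PV = $104,291.78


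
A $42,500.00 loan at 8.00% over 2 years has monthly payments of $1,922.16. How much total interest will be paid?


Total paid over the life of the loan = PMT × n.
Total paid = $1,922.16 × 24 = $46,131.84
Total interest = total paid − principal = $46,131.84 − $42,500.00 = $3,631.84

Total interest = (PMT × n) - PV = $3,631.84


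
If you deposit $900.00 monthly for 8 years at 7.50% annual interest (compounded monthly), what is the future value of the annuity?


Future value of an ordinary annuity: FV = PMT × ((1 + r)^n − 1) / r
Monthly rate r = 0.075/12 = 0.00625, n = 96
FV = $900.00 × ((1 + 0.075/12)^96 − 1) / (0.075/12)
FV = $900.00 × 130.995147
FV = $117,895.63

FV = PMT × ((1+r)^n - 1)/r = $117,895.63


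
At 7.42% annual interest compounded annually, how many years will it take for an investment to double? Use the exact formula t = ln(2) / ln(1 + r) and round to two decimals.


Doubling condition: (1 + r)^t = 2
Take ln of both sides: t × ln(1 + r) = ln(2)
t = ln(2) / ln(1 + r)
t = 0.693147 / 0.071576
t = 9.68

t = ln(2) / ln(1 + r) = 9.68 years


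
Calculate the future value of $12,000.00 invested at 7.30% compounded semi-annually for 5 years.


Compound interest formula: A = P(1 + r/n)^(nt)
A = $12,000.00 × (1 + 0.073/2)^(2 × 5)
Growth factor: (1 + 0.073/2)^10 = 1.431176
A = $12,000.00 × 1.431176
A = $17,174.11

A = P(1 + r/n)^(nt) = $17,174.11


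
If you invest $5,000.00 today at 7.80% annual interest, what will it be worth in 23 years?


Future value formula: FV = PV × (1 + r)^t
FV = $5,000.00 × (1 + 0.078)^23
FV = $5,000.00 × 5.626412
FV = $28,132.06

FV = PV × (1 + r)^t = $28,132.06


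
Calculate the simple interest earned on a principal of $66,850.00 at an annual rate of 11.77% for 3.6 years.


Simple interest formula: I = P × r × t
I = $66,850.00 × 0.1177 × 3.6
I = $28,325.68

I = P × r × t = $28,325.68


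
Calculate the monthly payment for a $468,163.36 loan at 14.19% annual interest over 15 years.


Loan payment formula: PMT = PV × r / (1 − (1 + r)^(−n))
Monthly rate r = 0.1419/12 = 0.011825, n = 180 months
Denominator: 1 − (1 + 0.1419/12)^(−180) = 0.879489
PMT = $468,163.36 × (0.1419/12) / 0.879489
PMT = $6,294.60 per month

PMT = PV × r / (1-(1+r)^(-n)) = $6,294.60/month


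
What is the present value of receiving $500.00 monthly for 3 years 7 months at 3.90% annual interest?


Present value of an ordinary annuity: PV = PMT × (1 − (1 + r)^(−n)) / r
Monthly rate r = 0.039/12 = 0.00325, n = 43
PV = $500.00 × (1 − (1 + 0.039/12)^(−43)) / (0.039/12)
PV = $500.00 × 40.069947
PV = $20,034.97

PV = PMT × (1-(1+r)^(-n))/r = $20,034.97


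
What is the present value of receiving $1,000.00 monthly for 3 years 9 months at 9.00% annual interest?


Present value of an ordinary annuity: PV = PMT × (1 − (1 + r)^(−n)) / r
Monthly rate r = 0.09/12 = 0.0075, n = 45
PV = $1,000.00 × (1 − (1 + 0.09/12)^(−45)) / (0.09/12)
PV = $1,000.00 × 38.073181
PV = $38,073.18

PV = PMT × (1-(1+r)^(-n))/r = $38,073.18


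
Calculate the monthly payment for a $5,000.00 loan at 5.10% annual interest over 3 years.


Loan payment formula: PMT = PV × r / (1 − (1 + r)^(−n))
Monthly rate r = 0.051/12 = 0.00425, n = 36 months
Denominator: 1 − (1 + 0.051/12)^(−36) = 0.141592
PMT = $5,000.00 × (0.051/12) / 0.141592
PMT = $150.08 per month

PMT = PV × r / (1-(1+r)^(-n)) = $150.08/month


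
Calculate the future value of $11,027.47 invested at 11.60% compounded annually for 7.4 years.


Compound interest formula: A = P(1 + r/n)^(nt)
A = $11,027.47 × (1 + 0.116/1)^(1 × 7.4)
Growth factor: (1 + 0.116/1)^7.4 = 2.252761
A = $11,027.47 × 2.252761
A = $24,842.25

A = P(1 + r/n)^(nt) = $24,842.25


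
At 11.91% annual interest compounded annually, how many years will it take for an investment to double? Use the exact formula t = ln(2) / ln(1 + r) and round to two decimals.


Doubling condition: (1 + r)^t = 2
Take ln of both sides: t × ln(1 + r) = ln(2)
t = ln(2) / ln(1 + r)
t = 0.693147 / 0.112525
t = 6.16

t = ln(2) / ln(1 + r) = 6.16 years


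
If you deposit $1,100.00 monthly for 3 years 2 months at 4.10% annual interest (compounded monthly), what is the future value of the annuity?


Future value of an ordinary annuity: FV = PMT × ((1 + r)^n − 1) / r
Monthly rate r = 0.041/12 ≈ 0.00341667, n = 38
FV = $1,100.00 × ((1 + 0.041/12)^38 − 1) / (0.041/12)
FV = $1,100.00 × 40.503409
FV = $44,553.75

FV = PMT × ((1+r)^n - 1)/r = $44,553.75


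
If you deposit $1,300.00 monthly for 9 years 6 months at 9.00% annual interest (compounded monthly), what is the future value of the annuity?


Future value of an ordinary annuity: FV = PMT × ((1 + r)^n − 1) / r
Monthly rate r = 0.09/12 = 0.0075, n = 114
FV = $1,300.00 × ((1 + 0.09/12)^114 − 1) / (0.09/12)
FV = $1,300.00 × 179.184630
FV = $232,940.02

FV = PMT × ((1+r)^n - 1)/r = $232,940.02


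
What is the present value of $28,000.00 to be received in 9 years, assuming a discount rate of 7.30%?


Present value formula: PV = FV / (1 + r)^t
PV = $28,000.00 / (1 + 0.073)^9
PV = $28,000.00 / 1.8853739
PV = $14,851.17

PV = FV / (1 + r)^t = $14,851.17


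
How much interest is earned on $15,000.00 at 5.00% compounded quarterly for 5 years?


Compound interest earned = final amount − principal.
A = P(1 + r/n)^(nt) = $15,000.00 × (1 + 0.05/4)^(4 × 5) = $19,230.56
Interest = A − P = $19,230.56 − $15,000.00 = $4,230.56

Interest = A - P = $4,230.56


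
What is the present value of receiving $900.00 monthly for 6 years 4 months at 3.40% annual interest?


Present value of an ordinary annuity: PV = PMT × (1 − (1 + r)^(−n)) / r
Monthly rate r = 0.034/12 ≈ 0.00283333, n = 76
PV = $900.00 × (1 − (1 + 0.034/12)^(−76)) / (0.034/12)
PV = $900.00 × 68.287705
PV = $61,458.93

PV = PMT × (1-(1+r)^(-n))/r = $61,458.93


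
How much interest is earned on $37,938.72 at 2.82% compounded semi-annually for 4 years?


Compound interest earned = final amount − principal.
A = P(1 + r/n)^(nt) = $37,938.72 × (1 + 0.0282/2)^(2 × 4) = $42,435.46
Interest = A − P = $42,435.46 − $37,938.72 = $4,496.74

Interest = A - P = $4,496.74


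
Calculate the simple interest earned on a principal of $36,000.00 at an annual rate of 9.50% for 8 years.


Simple interest formula: I = P × r × t
I = $36,000.00 × 0.095 × 8
I = $27,360.00

I = P × r × t = $27,360.00


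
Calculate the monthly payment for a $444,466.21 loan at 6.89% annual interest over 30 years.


Loan payment formula: PMT = PV × r / (1 − (1 + r)^(−n))
Monthly rate r = 0.0689/12 ≈ 0.00574167, n = 360 months
Denominator: 1 − (1 + 0.0689/12)^(−360) = 0.872685
PMT = $444,466.21 × (0.0689/12) / 0.872685
PMT = $2,924.28 per month

PMT = PV × r / (1-(1+r)^(-n)) = $2,924.28/month


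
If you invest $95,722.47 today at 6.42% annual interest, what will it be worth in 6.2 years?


Future value formula: FV = PV × (1 + r)^t
FV = $95,722.47 × (1 + 0.0642)^6.2
FV = $95,722.47 × 1.470768
FV = $140,785.55

FV = PV × (1 + r)^t = $140,785.55


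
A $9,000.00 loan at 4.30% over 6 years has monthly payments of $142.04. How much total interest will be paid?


Total paid over the life of the loan = PMT × n.
Total paid = $142.04 × 72 = $10,226.88
Total interest = total paid − principal = $10,226.88 − $9,000.00 = $1,226.88

Total interest = (PMT × n) - PV = $1,226.88


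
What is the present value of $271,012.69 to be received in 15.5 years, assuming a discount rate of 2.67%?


Present value formula: PV = FV / (1 + r)^t
PV = $271,012.69 / (1 + 0.0267)^15.5
PV = $271,012.69 / 1.50444118
PV = $180,141.77

PV = FV / (1 + r)^t = $180,141.77


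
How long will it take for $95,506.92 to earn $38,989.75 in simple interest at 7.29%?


Rearrange the simple interest formula for t:
I = P × r × t  ⇒  t = I / (P × r)
t = $38,989.75 / ($95,506.92 × 0.0729)
t = 5.6

t = I/(P×r) = 5.6 years


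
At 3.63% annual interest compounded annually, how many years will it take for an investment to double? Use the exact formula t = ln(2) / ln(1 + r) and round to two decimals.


Doubling condition: (1 + r)^t = 2
Take ln of both sides: t × ln(1 + r) = ln(2)
t = ln(2) / ln(1 + r)
t = 0.693147 / 0.035657
t = 19.44

t = ln(2) / ln(1 + r) = 19.44 years


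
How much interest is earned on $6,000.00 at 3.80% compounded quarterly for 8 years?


Compound interest earned = final amount − principal.
A = P(1 + r/n)^(nt) = $6,000.00 × (1 + 0.038/4)^(4 × 8) = $8,119.95
Interest = A − P = $8,119.95 − $6,000.00 = $2,119.95

Interest = A - P = $2,119.95


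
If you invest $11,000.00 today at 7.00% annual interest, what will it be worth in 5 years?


Future value formula: FV = PV × (1 + r)^t
FV = $11,000.00 × (1 + 0.07)^5
FV = $11,000.00 × 1.402552
FV = $15,428.07

FV = PV × (1 + r)^t = $15,428.07


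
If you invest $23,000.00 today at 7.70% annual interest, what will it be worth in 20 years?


Future value formula: FV = PV × (1 + r)^t
FV = $23,000.00 × (1 + 0.077)^20
FV = $23,000.00 × 4.4087357
FV = $101,400.92

FV = PV × (1 + r)^t = $101,400.92


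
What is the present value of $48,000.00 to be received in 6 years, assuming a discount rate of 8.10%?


Present value formula: PV = FV / (1 + r)^t
PV = $48,000.00 / (1 + 0.081)^6
PV = $48,000.00 / 1.5957107
PV = $30,080.64

PV = FV / (1 + r)^t = $30,080.64


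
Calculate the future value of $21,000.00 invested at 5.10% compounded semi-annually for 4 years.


Compound interest formula: A = P(1 + r/n)^(nt)
A = $21,000.00 × (1 + 0.051/2)^(2 × 4)
Growth factor: (1 + 0.051/2)^8 = 1.2231658
A = $21,000.00 × 1.2231658
A = $25,686.48

A = P(1 + r/n)^(nt) = $25,686.48


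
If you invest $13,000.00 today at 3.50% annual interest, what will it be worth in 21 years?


Future value formula: FV = PV × (1 + r)^t
FV = $13,000.00 × (1 + 0.035)^21
FV = $13,000.00 × 2.0594315
FV = $26,772.61

FV = PV × (1 + r)^t = $26,772.61


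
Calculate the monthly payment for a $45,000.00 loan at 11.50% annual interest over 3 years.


Loan payment formula: PMT = PV × r / (1 − (1 + r)^(−n))
Monthly rate r = 0.115/12 ≈ 0.00958333, n = 36 months
Denominator: 1 − (1 + 0.115/12)^(−36) = 0.290615
PMT = $45,000.00 × (0.115/12) / 0.290615
PMT = $1,483.92 per month

PMT = PV × r / (1-(1+r)^(-n)) = $1,483.92/month


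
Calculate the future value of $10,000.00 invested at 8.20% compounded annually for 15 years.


Compound interest formula: A = P(1 + r/n)^(nt)
A = $10,000.00 × (1 + 0.082/1)^(1 × 15)
Growth factor: (1 + 0.082/1)^15 = 3.261436
A = $10,000.00 × 3.261436
A = $32,614.36

A = P(1 + r/n)^(nt) = $32,614.36


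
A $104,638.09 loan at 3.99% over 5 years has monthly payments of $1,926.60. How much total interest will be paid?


Total paid over the life of the loan = PMT × n.
Total paid = $1,926.60 × 60 = $115,596.00
Total interest = total paid − principal = $115,596.00 − $104,638.09 = $10,957.91

Total interest = (PMT × n) - PV = $10,957.91


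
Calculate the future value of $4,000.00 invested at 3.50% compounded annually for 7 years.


Compound interest formula: A = P(1 + r/n)^(nt)
A = $4,000.00 × (1 + 0.035/1)^(1 × 7)
Growth factor: (1 + 0.035/1)^7 = 1.272279
A = $4,000.00 × 1.272279
A = $5,089.12

A = P(1 + r/n)^(nt) = $5,089.12


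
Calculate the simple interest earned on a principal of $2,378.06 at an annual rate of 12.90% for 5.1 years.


Simple interest formula: I = P × r × t
I = $2,378.06 × 0.129 × 5.1
I = $1,564.53

I = P × r × t = $1,564.53


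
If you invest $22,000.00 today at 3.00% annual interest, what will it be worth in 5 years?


Future value formula: FV = PV × (1 + r)^t
FV = $22,000.00 × (1 + 0.03)^5
FV = $22,000.00 × 1.159274
FV = $25,504.03

FV = PV × (1 + r)^t = $25,504.03


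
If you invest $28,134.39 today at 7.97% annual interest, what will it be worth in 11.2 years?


Future value formula: FV = PV × (1 + r)^t
FV = $28,134.39 × (1 + 0.0797)^11.2
FV = $28,134.39 × 2.3604496
FV = $66,409.81

FV = PV × (1 + r)^t = $66,409.81


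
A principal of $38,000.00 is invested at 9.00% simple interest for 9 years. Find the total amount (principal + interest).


Total amount formula: A = P(1 + rt) = P + P·r·t
Interest: I = P × r × t = $38,000.00 × 0.09 × 9 = $30,780.00
A = P + I = $38,000.00 + $30,780.00 = $68,780.00

A = P + I = P(1 + rt) = $68,780.00


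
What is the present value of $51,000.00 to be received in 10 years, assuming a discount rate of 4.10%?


Present value formula: PV = FV / (1 + r)^t
PV = $51,000.00 / (1 + 0.041)^10
PV = $51,000.00 / 1.494539
PV = $34,124.23

PV = FV / (1 + r)^t = $34,124.23


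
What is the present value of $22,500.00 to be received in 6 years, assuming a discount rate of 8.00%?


Present value formula: PV = FV / (1 + r)^t
PV = $22,500.00 / (1 + 0.08)^6
PV = $22,500.00 / 1.586874
PV = $14,178.82

PV = FV / (1 + r)^t = $14,178.82


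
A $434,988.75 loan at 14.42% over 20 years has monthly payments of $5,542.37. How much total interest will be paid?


Total paid over the life of the loan = PMT × n.
Total paid = $5,542.37 × 240 = $1,330,168.80
Total interest = total paid − principal = $1,330,168.80 − $434,988.75 = $895,180.05

Total interest = (PMT × n) - PV = $895,180.05
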